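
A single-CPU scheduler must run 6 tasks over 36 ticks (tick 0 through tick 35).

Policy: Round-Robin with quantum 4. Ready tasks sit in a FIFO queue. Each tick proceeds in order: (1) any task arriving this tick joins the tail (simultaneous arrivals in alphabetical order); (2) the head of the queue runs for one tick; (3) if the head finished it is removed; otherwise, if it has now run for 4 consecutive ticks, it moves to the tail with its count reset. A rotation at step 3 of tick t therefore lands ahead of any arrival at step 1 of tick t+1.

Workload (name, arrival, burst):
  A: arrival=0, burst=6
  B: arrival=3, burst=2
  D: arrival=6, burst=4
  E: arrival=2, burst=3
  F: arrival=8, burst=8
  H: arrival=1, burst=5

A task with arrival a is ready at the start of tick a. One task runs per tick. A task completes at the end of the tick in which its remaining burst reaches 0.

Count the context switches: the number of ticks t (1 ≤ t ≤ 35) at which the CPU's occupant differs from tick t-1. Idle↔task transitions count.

context switches = 8

t=0: queue=[A] q_used=0 → run A
t=1: queue=[A,H] q_used=1 → run A
t=2: queue=[A,H,E] q_used=2 → run A
t=3: queue=[A,H,E,B] q_used=3 → run A
t=4: queue=[H,E,B,A] q_used=0 → run H
t=5: queue=[H,E,B,A] q_used=1 → run H
t=6: queue=[H,E,B,A,D] q_used=2 → run H
t=7: queue=[H,E,B,A,D] q_used=3 → run H
t=8: queue=[E,B,A,D,H,F] q_used=0 → run E
t=9: queue=[E,B,A,D,H,F] q_used=1 → run E
t=10: queue=[E,B,A,D,H,F] q_used=2 → run E
t=11: queue=[B,A,D,H,F] q_used=0 → run B
t=12: queue=[B,A,D,H,F] q_used=1 → run B
t=13: queue=[A,D,H,F] q_used=0 → run A
t=14: queue=[A,D,H,F] q_used=1 → run A
t=15: queue=[D,H,F] q_used=0 → run D
t=16: queue=[D,H,F] q_used=1 → run D
t=17: queue=[D,H,F] q_used=2 → run D
t=18: queue=[D,H,F] q_used=3 → run D
t=19: queue=[H,F] q_used=0 → run H
t=20: queue=[F] q_used=0 → run F
t=21: queue=[F] q_used=1 → run F
t=22: queue=[F] q_used=2 → run F
t=23: queue=[F] q_used=3 → run F
t=24: queue=[F] q_used=0 → run F
t=25: queue=[F] q_used=1 → run F
t=26: queue=[F] q_used=2 → run F
t=27: queue=[F] q_used=3 → run F
t=28: (idle)
t=29: (idle)
t=30: (idle)
t=31: (idle)
t=32: (idle)
t=33: (idle)
t=34: (idle)
t=35: (idle)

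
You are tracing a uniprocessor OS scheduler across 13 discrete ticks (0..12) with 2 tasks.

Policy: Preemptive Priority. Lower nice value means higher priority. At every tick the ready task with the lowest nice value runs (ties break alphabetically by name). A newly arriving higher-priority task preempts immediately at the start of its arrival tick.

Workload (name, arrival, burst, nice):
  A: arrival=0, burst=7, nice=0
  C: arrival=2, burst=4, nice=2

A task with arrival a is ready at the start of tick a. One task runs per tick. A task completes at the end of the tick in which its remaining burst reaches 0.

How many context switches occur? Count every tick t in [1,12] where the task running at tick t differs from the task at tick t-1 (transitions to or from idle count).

t=0: ready={A} → run A
t=1: ready={A} → run A
t=2: ready={A,C} → run A
t=3: ready={A,C} → run A
t=4: ready={A,C} → run A
t=5: ready={A,C} → run A
t=6: ready={A,C} → run A
t=7: ready={C} → run C
t=8: ready={C} → run C
t=9: ready={C} → run C
t=10: ready={C} → run C
t=11: (idle)
t=12: (idle)

context switches = 2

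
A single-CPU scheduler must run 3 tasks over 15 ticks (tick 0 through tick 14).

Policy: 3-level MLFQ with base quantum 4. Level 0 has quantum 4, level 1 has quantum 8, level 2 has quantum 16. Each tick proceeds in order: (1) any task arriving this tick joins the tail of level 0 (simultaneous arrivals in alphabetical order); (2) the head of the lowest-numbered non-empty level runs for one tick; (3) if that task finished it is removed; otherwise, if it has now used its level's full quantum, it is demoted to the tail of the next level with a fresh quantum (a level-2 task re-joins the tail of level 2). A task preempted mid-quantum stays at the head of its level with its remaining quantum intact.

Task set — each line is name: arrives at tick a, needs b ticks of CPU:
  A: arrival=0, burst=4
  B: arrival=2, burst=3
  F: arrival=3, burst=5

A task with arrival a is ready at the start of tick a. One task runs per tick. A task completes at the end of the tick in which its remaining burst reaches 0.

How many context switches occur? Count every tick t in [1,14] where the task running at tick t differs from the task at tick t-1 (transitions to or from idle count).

context switches = 3

t=0: L0/L1/L2 = A/-/- → run A
t=1: L0/L1/L2 = A/-/- → run A
t=2: L0/L1/L2 = AB/-/- → run A
t=3: L0/L1/L2 = ABF/-/- → run A
t=4: L0/L1/L2 = BF/-/- → run B
t=5: L0/L1/L2 = BF/-/- → run B
t=6: L0/L1/L2 = BF/-/- → run B
t=7: L0/L1/L2 = F/-/- → run F
t=8: L0/L1/L2 = F/-/- → run F
t=9: L0/L1/L2 = F/-/- → run F
t=10: L0/L1/L2 = F/-/- → run F
t=11: L0/L1/L2 = -/F/- → run F
t=12: (idle)
t=13: (idle)
t=14: (idle)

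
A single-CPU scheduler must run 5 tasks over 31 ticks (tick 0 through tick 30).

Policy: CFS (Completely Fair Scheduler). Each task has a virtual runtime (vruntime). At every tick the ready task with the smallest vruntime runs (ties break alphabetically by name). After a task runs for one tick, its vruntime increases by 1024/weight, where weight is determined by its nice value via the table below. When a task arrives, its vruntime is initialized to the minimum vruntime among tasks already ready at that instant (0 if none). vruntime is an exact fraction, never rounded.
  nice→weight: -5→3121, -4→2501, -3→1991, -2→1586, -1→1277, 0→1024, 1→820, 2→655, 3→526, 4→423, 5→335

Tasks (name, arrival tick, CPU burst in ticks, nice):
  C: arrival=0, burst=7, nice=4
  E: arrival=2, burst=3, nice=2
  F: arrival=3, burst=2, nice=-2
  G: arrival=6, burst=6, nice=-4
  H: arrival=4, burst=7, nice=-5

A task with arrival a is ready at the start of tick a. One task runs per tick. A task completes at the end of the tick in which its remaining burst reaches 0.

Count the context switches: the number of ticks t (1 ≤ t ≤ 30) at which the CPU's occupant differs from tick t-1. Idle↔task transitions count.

t=0: vr[C=0] → run C
t=1: vr[C=1024/423] → run C
t=2: vr[C=2048/423 E=2048/423] → run C
t=3: vr[C=1024/141 E=2048/423 F=2048/423] → run E
t=4: vr[C=1024/141 E=1774592/277065 F=2048/423 H=2048/423] → run F
t=5: vr[C=1024/141 E=1774592/277065 F=1840640/335439 H=2048/423] → run H
t=6: vr[C=1024/141 E=1774592/277065 F=1840640/335439 G=6824960/1320183 H=6824960/1320183] → run G
t=7: vr[C=1024/141 E=1774592/277065 F=1840640/335439 G=18421092352/3301777683 H=6824960/1320183] → run H
t=8: vr[C=1024/141 E=1774592/277065 F=1840640/335439 G=18421092352/3301777683 H=7258112/1320183] → run F
t=9: vr[C=1024/141 E=1774592/277065 G=18421092352/3301777683 H=7258112/1320183] → run H
t=10: vr[C=1024/141 E=1774592/277065 G=18421092352/3301777683 H=7691264/1320183] → run G
t=11: vr[C=1024/141 E=1774592/277065 G=19772959744/3301777683 H=7691264/1320183] → run H
t=12: vr[C=1024/141 E=1774592/277065 G=19772959744/3301777683 H=8124416/1320183] → run G
t=13: vr[C=1024/141 E=1774592/277065 G=21124827136/3301777683 H=8124416/1320183] → run H
t=14: vr[C=1024/141 E=1774592/277065 G=21124827136/3301777683 H=8557568/1320183] → run G
t=15: vr[C=1024/141 E=1774592/277065 G=22476694528/3301777683 H=8557568/1320183] → run E
t=16: vr[C=1024/141 E=2207744/277065 G=22476694528/3301777683 H=8557568/1320183] → run H
t=17: vr[C=1024/141 E=2207744/277065 G=22476694528/3301777683 H=8990720/1320183] → run G
t=18: vr[C=1024/141 E=2207744/277065 G=23828561920/3301777683 H=8990720/1320183] → run H
t=19: vr[C=1024/141 E=2207744/277065 G=23828561920/3301777683] → run G
t=20: vr[C=1024/141 E=2207744/277065] → run C
t=21: vr[C=4096/423 E=2207744/277065] → run E
t=22: vr[C=4096/423] → run C
t=23: vr[C=5120/423] → run C
t=24: vr[C=2048/141] → run C
t=25: (idle)
t=26: (idle)
t=27: (idle)
t=28: (idle)
t=29: (idle)
t=30: (idle)

context switches = 21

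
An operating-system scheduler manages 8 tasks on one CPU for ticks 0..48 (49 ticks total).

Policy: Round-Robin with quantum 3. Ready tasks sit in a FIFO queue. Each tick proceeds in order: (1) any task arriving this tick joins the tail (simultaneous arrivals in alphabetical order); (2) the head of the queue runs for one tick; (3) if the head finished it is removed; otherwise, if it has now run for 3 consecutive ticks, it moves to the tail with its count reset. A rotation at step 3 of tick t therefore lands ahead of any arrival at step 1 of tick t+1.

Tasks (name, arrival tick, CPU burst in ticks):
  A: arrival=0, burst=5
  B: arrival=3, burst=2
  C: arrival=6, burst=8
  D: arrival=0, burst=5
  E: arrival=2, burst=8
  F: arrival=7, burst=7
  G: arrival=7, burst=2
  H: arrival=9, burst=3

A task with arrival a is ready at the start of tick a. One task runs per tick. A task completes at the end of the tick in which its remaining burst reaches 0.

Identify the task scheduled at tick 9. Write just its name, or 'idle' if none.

running at tick 9 = A

t=0: queue=[A,D] q_used=0 → run A
t=1: queue=[A,D] q_used=1 → run A
t=2: queue=[A,D,E] q_used=2 → run A
t=3: queue=[D,E,A,B] q_used=0 → run D
t=4: queue=[D,E,A,B] q_used=1 → run D
t=5: queue=[D,E,A,B] q_used=2 → run D
t=6: queue=[E,A,B,D,C] q_used=0 → run E
t=7: queue=[E,A,B,D,C,F,G] q_used=1 → run E
t=8: queue=[E,A,B,D,C,F,G] q_used=2 → run E
t=9: queue=[A,B,D,C,F,G,E,H] q_used=0 → run A
t=10: queue=[A,B,D,C,F,G,E,H] q_used=1 → run A
t=11: queue=[B,D,C,F,G,E,H] q_used=0 → run B
t=12: queue=[B,D,C,F,G,E,H] q_used=1 → run B
t=13: queue=[D,C,F,G,E,H] q_used=0 → run D
t=14: queue=[D,C,F,G,E,H] q_used=1 → run D
t=15: queue=[C,F,G,E,H] q_used=0 → run C
t=16: queue=[C,F,G,E,H] q_used=1 → run C
t=17: queue=[C,F,G,E,H] q_used=2 → run C
t=18: queue=[F,G,E,H,C] q_used=0 → run F
t=19: queue=[F,G,E,H,C] q_used=1 → run F
t=20: queue=[F,G,E,H,C] q_used=2 → run F
t=21: queue=[G,E,H,C,F] q_used=0 → run G
t=22: queue=[G,E,H,C,F] q_used=1 → run G
t=23: queue=[E,H,C,F] q_used=0 → run E
t=24: queue=[E,H,C,F] q_used=1 → run E
t=25: queue=[E,H,C,F] q_used=2 → run E
t=26: queue=[H,C,F,E] q_used=0 → run H
t=27: queue=[H,C,F,E] q_used=1 → run H
t=28: queue=[H,C,F,E] q_used=2 → run H
t=29: queue=[C,F,E] q_used=0 → run C
t=30: queue=[C,F,E] q_used=1 → run C
t=31: queue=[C,F,E] q_used=2 → run C
t=32: queue=[F,E,C] q_used=0 → run F
t=33: queue=[F,E,C] q_used=1 → run F
t=34: queue=[F,E,C] q_used=2 → run F
t=35: queue=[E,C,F] q_used=0 → run E
t=36: queue=[E,C,F] q_used=1 → run E
t=37: queue=[C,F] q_used=0 → run C
t=38: queue=[C,F] q_used=1 → run C
t=39: queue=[F] q_used=0 → run F
t=40: (idle)
t=41: (idle)
t=42: (idle)
t=43: (idle)
t=44: (idle)
t=45: (idle)
t=46: (idle)
t=47: (idle)
t=48: (idle)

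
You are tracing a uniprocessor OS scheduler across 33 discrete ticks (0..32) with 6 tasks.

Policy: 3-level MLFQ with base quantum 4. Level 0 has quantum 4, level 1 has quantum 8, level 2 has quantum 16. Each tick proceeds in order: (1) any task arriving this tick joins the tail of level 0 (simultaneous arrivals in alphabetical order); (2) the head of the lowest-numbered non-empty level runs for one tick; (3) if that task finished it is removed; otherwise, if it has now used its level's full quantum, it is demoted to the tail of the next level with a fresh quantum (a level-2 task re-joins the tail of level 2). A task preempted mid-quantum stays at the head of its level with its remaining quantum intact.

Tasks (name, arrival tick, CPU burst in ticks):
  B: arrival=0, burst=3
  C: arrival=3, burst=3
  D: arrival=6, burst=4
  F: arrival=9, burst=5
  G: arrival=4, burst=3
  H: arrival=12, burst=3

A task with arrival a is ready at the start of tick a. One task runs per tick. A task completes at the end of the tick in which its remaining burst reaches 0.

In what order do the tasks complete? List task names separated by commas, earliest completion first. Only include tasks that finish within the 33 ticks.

t=0: L0/L1/L2 = B/-/- → run B
t=1: L0/L1/L2 = B/-/- → run B
t=2: L0/L1/L2 = B/-/- → run B
t=3: L0/L1/L2 = C/-/- → run C
t=4: L0/L1/L2 = CG/-/- → run C
t=5: L0/L1/L2 = CG/-/- → run C
t=6: L0/L1/L2 = GD/-/- → run G
t=7: L0/L1/L2 = GD/-/- → run G
t=8: L0/L1/L2 = GD/-/- → run G
t=9: L0/L1/L2 = DF/-/- → run D
t=10: L0/L1/L2 = DF/-/- → run D
t=11: L0/L1/L2 = DF/-/- → run D
t=12: L0/L1/L2 = DFH/-/- → run D
t=13: L0/L1/L2 = FH/-/- → run F
t=14: L0/L1/L2 = FH/-/- → run F
t=15: L0/L1/L2 = FH/-/- → run F
t=16: L0/L1/L2 = FH/-/- → run F
t=17: L0/L1/L2 = H/F/- → run H
t=18: L0/L1/L2 = H/F/- → run H
t=19: L0/L1/L2 = H/F/- → run H
t=20: L0/L1/L2 = -/F/- → run F
t=21: (idle)
t=22: (idle)
t=23: (idle)
t=24: (idle)
t=25: (idle)
t=26: (idle)
t=27: (idle)
t=28: (idle)
t=29: (idle)
t=30: (idle)
t=31: (idle)
t=32: (idle)

completion order = B, C, G, D, H, F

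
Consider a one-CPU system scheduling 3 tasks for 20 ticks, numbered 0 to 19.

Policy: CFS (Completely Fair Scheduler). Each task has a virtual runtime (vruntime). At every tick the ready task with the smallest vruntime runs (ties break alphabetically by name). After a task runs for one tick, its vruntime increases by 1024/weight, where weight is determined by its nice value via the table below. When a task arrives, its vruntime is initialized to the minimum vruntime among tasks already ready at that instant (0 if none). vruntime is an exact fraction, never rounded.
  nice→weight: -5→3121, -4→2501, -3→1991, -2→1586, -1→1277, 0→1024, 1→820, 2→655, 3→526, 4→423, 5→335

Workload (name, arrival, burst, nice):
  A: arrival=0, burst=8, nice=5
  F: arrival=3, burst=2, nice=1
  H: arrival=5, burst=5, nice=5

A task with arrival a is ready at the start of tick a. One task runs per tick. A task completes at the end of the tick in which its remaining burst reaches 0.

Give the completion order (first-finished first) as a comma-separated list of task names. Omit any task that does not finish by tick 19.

completion order = F, A, H

t=0: vr[A=0] → run A
t=1: vr[A=1024/335] → run A
t=2: vr[A=2048/335] → run A
t=3: vr[A=3072/335 F=3072/335] → run A
t=4: vr[A=4096/335 F=3072/335] → run F
t=5: vr[A=4096/335 F=143104/13735 H=143104/13735] → run F
t=6: vr[A=4096/335 H=143104/13735] → run H
t=7: vr[A=4096/335 H=185088/13735] → run A
t=8: vr[A=1024/67 H=185088/13735] → run H
t=9: vr[A=1024/67 H=227072/13735] → run A
t=10: vr[A=6144/335 H=227072/13735] → run H
t=11: vr[A=6144/335 H=269056/13735] → run A
t=12: vr[A=7168/335 H=269056/13735] → run H
t=13: vr[A=7168/335 H=62208/2747] → run A
t=14: vr[H=62208/2747] → run H
t=15: (idle)
t=16: (idle)
t=17: (idle)
t=18: (idle)
t=19: (idle)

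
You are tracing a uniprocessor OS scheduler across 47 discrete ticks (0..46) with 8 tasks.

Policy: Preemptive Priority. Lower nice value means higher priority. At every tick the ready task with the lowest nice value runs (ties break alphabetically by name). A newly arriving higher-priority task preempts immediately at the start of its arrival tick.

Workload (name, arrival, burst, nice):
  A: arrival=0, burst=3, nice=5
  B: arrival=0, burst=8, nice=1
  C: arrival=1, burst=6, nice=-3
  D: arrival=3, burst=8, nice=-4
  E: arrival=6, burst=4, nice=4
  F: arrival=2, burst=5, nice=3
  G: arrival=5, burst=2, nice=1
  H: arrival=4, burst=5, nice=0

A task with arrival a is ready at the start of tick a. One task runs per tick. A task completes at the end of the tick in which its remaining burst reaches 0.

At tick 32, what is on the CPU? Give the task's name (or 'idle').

t=0: ready={A,B} → run B
t=1: ready={A,B,C} → run C
t=2: ready={A,B,C,F} → run C
t=3: ready={A,B,C,D,F} → run D
t=4: ready={A,B,C,D,F,H} → run D
t=5: ready={A,B,C,D,F,G,H} → run D
t=6: ready={A,B,C,D,E,F,G,H} → run D
t=7: ready={A,B,C,D,E,F,G,H} → run D
t=8: ready={A,B,C,D,E,F,G,H} → run D
t=9: ready={A,B,C,D,E,F,G,H} → run D
t=10: ready={A,B,C,D,E,F,G,H} → run D
t=11: ready={A,B,C,E,F,G,H} → run C
t=12: ready={A,B,C,E,F,G,H} → run C
t=13: ready={A,B,C,E,F,G,H} → run C
t=14: ready={A,B,C,E,F,G,H} → run C
t=15: ready={A,B,E,F,G,H} → run H
t=16: ready={A,B,E,F,G,H} → run H
t=17: ready={A,B,E,F,G,H} → run H
t=18: ready={A,B,E,F,G,H} → run H
t=19: ready={A,B,E,F,G,H} → run H
t=20: ready={A,B,E,F,G} → run B
t=21: ready={A,B,E,F,G} → run B
t=22: ready={A,B,E,F,G} → run B
t=23: ready={A,B,E,F,G} → run B
t=24: ready={A,B,E,F,G} → run B
t=25: ready={A,B,E,F,G} → run B
t=26: ready={A,B,E,F,G} → run B
t=27: ready={A,E,F,G} → run G
t=28: ready={A,E,F,G} → run G
t=29: ready={A,E,F} → run F
t=30: ready={A,E,F} → run F
t=31: ready={A,E,F} → run F
t=32: ready={A,E,F} → run F
t=33: ready={A,E,F} → run F
t=34: ready={A,E} → run E
t=35: ready={A,E} → run E
t=36: ready={A,E} → run E
t=37: ready={A,E} → run E
t=38: ready={A} → run A
t=39: ready={A} → run A
t=40: ready={A} → run A
t=41: (idle)
t=42: (idle)
t=43: (idle)
t=44: (idle)
t=45: (idle)
t=46: (idle)

running at tick 32 = F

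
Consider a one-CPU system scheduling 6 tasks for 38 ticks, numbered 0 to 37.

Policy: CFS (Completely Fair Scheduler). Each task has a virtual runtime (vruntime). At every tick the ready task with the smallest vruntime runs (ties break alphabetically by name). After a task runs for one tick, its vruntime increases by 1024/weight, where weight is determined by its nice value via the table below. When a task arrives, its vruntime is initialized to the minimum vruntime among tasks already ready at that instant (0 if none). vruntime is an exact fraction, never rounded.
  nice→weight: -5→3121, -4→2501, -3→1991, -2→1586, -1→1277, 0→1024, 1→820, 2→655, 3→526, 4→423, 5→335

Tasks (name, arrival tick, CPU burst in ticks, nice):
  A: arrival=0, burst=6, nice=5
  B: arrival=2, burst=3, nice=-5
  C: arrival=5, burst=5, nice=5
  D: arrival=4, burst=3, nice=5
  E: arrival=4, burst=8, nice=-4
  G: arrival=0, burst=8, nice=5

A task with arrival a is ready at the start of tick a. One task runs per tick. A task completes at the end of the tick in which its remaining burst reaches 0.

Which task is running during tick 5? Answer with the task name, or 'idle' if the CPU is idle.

t=0: vr[A=0 G=0] → run A
t=1: vr[A=1024/335 G=0] → run G
t=2: vr[A=1024/335 B=1024/335 G=1024/335] → run A
t=3: vr[A=2048/335 B=1024/335 G=1024/335] → run B
t=4: vr[A=2048/335 B=3538944/1045535 D=1024/335 E=1024/335 G=1024/335] → run D
t=5: vr[A=2048/335 B=3538944/1045535 C=1024/335 D=2048/335 E=1024/335 G=1024/335] → run C
t=6: vr[A=2048/335 B=3538944/1045535 C=2048/335 D=2048/335 E=1024/335 G=1024/335] → run E
t=7: vr[A=2048/335 B=3538944/1045535 C=2048/335 D=2048/335 E=2904064/837835 G=1024/335] → run G
t=8: vr[A=2048/335 B=3538944/1045535 C=2048/335 D=2048/335 E=2904064/837835 G=2048/335] → run B
t=9: vr[A=2048/335 B=3881984/1045535 C=2048/335 D=2048/335 E=2904064/837835 G=2048/335] → run E
t=10: vr[A=2048/335 B=3881984/1045535 C=2048/335 D=2048/335 E=3247104/837835 G=2048/335] → run B
t=11: vr[A=2048/335 C=2048/335 D=2048/335 E=3247104/837835 G=2048/335] → run E
t=12: vr[A=2048/335 C=2048/335 D=2048/335 E=3590144/837835 G=2048/335] → run E
t=13: vr[A=2048/335 C=2048/335 D=2048/335 E=3933184/837835 G=2048/335] → run E
t=14: vr[A=2048/335 C=2048/335 D=2048/335 E=4276224/837835 G=2048/335] → run E
t=15: vr[A=2048/335 C=2048/335 D=2048/335 E=4619264/837835 G=2048/335] → run E
t=16: vr[A=2048/335 C=2048/335 D=2048/335 E=4962304/837835 G=2048/335] → run E
t=17: vr[A=2048/335 C=2048/335 D=2048/335 G=2048/335] → run A
t=18: vr[A=3072/335 C=2048/335 D=2048/335 G=2048/335] → run C
t=19: vr[A=3072/335 C=3072/335 D=2048/335 G=2048/335] → run D
t=20: vr[A=3072/335 C=3072/335 D=3072/335 G=2048/335] → run G
t=21: vr[A=3072/335 C=3072/335 D=3072/335 G=3072/335] → run A
t=22: vr[A=4096/335 C=3072/335 D=3072/335 G=3072/335] → run C
t=23: vr[A=4096/335 C=4096/335 D=3072/335 G=3072/335] → run D
t=24: vr[A=4096/335 C=4096/335 G=3072/335] → run G
t=25: vr[A=4096/335 C=4096/335 G=4096/335] → run A
t=26: vr[A=1024/67 C=4096/335 G=4096/335] → run C
t=27: vr[A=1024/67 C=1024/67 G=4096/335] → run G
t=28: vr[A=1024/67 C=1024/67 G=1024/67] → run A
t=29: vr[C=1024/67 G=1024/67] → run C
t=30: vr[G=1024/67] → run G
t=31: vr[G=6144/335] → run G
t=32: vr[G=7168/335] → run G
t=33: (idle)
t=34: (idle)
t=35: (idle)
t=36: (idle)
t=37: (idle)

running at tick 5 = C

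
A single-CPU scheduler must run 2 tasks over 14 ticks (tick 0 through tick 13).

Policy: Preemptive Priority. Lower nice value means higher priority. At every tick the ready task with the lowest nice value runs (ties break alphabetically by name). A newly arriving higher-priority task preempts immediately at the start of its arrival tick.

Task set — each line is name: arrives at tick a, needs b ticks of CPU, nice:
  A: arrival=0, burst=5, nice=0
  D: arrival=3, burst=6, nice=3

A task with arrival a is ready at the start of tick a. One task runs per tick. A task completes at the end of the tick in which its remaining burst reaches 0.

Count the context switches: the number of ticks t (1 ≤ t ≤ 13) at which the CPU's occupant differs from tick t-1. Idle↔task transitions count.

context switches = 2

t=0: ready={A} → run A
t=1: ready={A} → run A
t=2: ready={A} → run A
t=3: ready={A,D} → run A
t=4: ready={A,D} → run A
t=5: ready={D} → run D
t=6: ready={D} → run D
t=7: ready={D} → run D
t=8: ready={D} → run D
t=9: ready={D} → run D
t=10: ready={D} → run D
t=11: (idle)
t=12: (idle)
t=13: (idle)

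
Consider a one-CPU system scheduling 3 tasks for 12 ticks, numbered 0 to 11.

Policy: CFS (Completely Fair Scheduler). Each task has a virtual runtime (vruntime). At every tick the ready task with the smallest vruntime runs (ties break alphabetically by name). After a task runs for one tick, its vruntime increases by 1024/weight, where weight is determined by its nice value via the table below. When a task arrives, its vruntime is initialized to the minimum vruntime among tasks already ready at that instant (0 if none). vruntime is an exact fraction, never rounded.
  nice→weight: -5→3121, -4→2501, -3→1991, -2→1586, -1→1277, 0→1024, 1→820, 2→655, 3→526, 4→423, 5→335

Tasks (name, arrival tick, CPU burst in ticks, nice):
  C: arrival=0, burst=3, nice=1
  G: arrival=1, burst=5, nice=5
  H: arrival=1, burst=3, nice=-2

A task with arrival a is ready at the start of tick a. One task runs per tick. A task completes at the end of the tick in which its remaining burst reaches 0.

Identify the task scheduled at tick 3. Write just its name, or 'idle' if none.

running at tick 3 = H

t=0: vr[C=0] → run C
t=1: vr[C=256/205 G=256/205 H=256/205] → run C
t=2: vr[C=512/205 G=256/205 H=256/205] → run G
t=3: vr[C=512/205 G=59136/13735 H=256/205] → run H
t=4: vr[C=512/205 G=59136/13735 H=307968/162565] → run H
t=5: vr[C=512/205 G=59136/13735 H=412928/162565] → run C
t=6: vr[G=59136/13735 H=412928/162565] → run H
t=7: vr[G=59136/13735] → run G
t=8: vr[G=20224/2747] → run G
t=9: vr[G=143104/13735] → run G
t=10: vr[G=185088/13735] → run G
t=11: (idle)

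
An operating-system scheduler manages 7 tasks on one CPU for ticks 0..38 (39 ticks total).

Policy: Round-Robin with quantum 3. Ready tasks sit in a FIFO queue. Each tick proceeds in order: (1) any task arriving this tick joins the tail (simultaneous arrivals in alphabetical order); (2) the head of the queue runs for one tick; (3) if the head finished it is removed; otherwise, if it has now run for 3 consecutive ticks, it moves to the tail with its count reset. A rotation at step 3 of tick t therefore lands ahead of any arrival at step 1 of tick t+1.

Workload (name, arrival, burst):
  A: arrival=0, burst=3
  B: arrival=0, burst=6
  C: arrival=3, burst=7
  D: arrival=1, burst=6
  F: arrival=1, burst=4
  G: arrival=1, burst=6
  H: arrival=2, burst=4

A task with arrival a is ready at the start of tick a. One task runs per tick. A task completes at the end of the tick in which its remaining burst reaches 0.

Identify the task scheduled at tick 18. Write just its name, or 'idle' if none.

running at tick 18 = C

t=0: queue=[A,B] q_used=0 → run A
t=1: queue=[A,B,D,F,G] q_used=1 → run A
t=2: queue=[A,B,D,F,G,H] q_used=2 → run A
t=3: queue=[B,D,F,G,H,C] q_used=0 → run B
t=4: queue=[B,D,F,G,H,C] q_used=1 → run B
t=5: queue=[B,D,F,G,H,C] q_used=2 → run B
t=6: queue=[D,F,G,H,C,B] q_used=0 → run D
t=7: queue=[D,F,G,H,C,B] q_used=1 → run D
t=8: queue=[D,F,G,H,C,B] q_used=2 → run D
t=9: queue=[F,G,H,C,B,D] q_used=0 → run F
t=10: queue=[F,G,H,C,B,D] q_used=1 → run F
t=11: queue=[F,G,H,C,B,D] q_used=2 → run F
t=12: queue=[G,H,C,B,D,F] q_used=0 → run G
t=13: queue=[G,H,C,B,D,F] q_used=1 → run G
t=14: queue=[G,H,C,B,D,F] q_used=2 → run G
t=15: queue=[H,C,B,D,F,G] q_used=0 → run H
t=16: queue=[H,C,B,D,F,G] q_used=1 → run H
t=17: queue=[H,C,B,D,F,G] q_used=2 → run H
t=18: queue=[C,B,D,F,G,H] q_used=0 → run C
t=19: queue=[C,B,D,F,G,H] q_used=1 → run C
t=20: queue=[C,B,D,F,G,H] q_used=2 → run C
t=21: queue=[B,D,F,G,H,C] q_used=0 → run B
t=22: queue=[B,D,F,G,H,C] q_used=1 → run B
t=23: queue=[B,D,F,G,H,C] q_used=2 → run B
t=24: queue=[D,F,G,H,C] q_used=0 → run D
t=25: queue=[D,F,G,H,C] q_used=1 → run D
t=26: queue=[D,F,G,H,C] q_used=2 → run D
t=27: queue=[F,G,H,C] q_used=0 → run F
t=28: queue=[G,H,C] q_used=0 → run G
t=29: queue=[G,H,C] q_used=1 → run G
t=30: queue=[G,H,C] q_used=2 → run G
t=31: queue=[H,C] q_used=0 → run H
t=32: queue=[C] q_used=0 → run C
t=33: queue=[C] q_used=1 → run C
t=34: queue=[C] q_used=2 → run C
t=35: queue=[C] q_used=0 → run C
t=36: (idle)
t=37: (idle)
t=38: (idle)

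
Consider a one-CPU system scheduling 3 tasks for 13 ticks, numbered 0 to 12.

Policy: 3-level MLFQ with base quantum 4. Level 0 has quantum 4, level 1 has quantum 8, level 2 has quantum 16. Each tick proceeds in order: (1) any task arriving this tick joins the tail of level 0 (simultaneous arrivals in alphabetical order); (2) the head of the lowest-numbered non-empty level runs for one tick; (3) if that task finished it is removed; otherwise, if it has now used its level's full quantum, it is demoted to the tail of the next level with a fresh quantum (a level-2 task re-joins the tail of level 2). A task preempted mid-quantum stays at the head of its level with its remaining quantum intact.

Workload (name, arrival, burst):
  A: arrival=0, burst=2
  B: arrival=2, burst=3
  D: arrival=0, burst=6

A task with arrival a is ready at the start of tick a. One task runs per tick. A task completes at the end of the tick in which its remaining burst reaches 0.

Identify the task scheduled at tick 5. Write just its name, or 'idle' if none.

running at tick 5 = D

t=0: L0/L1/L2 = AD/-/- → run A
t=1: L0/L1/L2 = AD/-/- → run A
t=2: L0/L1/L2 = DB/-/- → run D
t=3: L0/L1/L2 = DB/-/- → run D
t=4: L0/L1/L2 = DB/-/- → run D
t=5: L0/L1/L2 = DB/-/- → run D
t=6: L0/L1/L2 = B/D/- → run B
t=7: L0/L1/L2 = B/D/- → run B
t=8: L0/L1/L2 = B/D/- → run B
t=9: L0/L1/L2 = -/D/- → run D
t=10: L0/L1/L2 = -/D/- → run D
t=11: (idle)
t=12: (idle)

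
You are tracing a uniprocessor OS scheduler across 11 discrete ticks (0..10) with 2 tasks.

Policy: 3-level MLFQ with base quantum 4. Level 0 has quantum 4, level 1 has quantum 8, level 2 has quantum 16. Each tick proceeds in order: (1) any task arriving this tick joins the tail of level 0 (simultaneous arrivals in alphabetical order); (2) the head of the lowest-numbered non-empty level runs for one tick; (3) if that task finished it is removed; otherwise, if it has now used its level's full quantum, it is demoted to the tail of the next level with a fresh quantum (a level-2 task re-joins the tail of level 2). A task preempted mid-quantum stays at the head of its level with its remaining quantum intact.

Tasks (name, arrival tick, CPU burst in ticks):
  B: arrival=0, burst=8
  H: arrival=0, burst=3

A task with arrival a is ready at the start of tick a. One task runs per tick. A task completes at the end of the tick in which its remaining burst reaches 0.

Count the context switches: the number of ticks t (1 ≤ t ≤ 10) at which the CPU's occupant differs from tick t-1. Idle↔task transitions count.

context switches = 2

t=0: L0/L1/L2 = BH/-/- → run B
t=1: L0/L1/L2 = BH/-/- → run B
t=2: L0/L1/L2 = BH/-/- → run B
t=3: L0/L1/L2 = BH/-/- → run B
t=4: L0/L1/L2 = H/B/- → run H
t=5: L0/L1/L2 = H/B/- → run H
t=6: L0/L1/L2 = H/B/- → run H
t=7: L0/L1/L2 = -/B/- → run B
t=8: L0/L1/L2 = -/B/- → run B
t=9: L0/L1/L2 = -/B/- → run B
t=10: L0/L1/L2 = -/B/- → run B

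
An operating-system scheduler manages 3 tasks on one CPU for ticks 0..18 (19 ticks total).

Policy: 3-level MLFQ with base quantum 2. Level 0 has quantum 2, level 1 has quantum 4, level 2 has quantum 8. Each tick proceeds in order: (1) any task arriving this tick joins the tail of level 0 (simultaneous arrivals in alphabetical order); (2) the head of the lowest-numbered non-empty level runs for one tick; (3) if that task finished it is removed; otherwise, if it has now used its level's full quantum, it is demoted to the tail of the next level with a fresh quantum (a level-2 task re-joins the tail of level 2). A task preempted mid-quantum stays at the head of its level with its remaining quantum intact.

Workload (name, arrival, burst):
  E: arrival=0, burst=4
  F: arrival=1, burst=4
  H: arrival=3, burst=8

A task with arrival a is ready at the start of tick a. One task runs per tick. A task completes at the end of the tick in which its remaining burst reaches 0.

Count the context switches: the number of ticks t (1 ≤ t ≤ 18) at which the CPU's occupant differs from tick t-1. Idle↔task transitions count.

t=0: L0/L1/L2 = E/-/- → run E
t=1: L0/L1/L2 = EF/-/- → run E
t=2: L0/L1/L2 = F/E/- → run F
t=3: L0/L1/L2 = FH/E/- → run F
t=4: L0/L1/L2 = H/EF/- → run H
t=5: L0/L1/L2 = H/EF/- → run H
t=6: L0/L1/L2 = -/EFH/- → run E
t=7: L0/L1/L2 = -/EFH/- → run E
t=8: L0/L1/L2 = -/FH/- → run F
t=9: L0/L1/L2 = -/FH/- → run F
t=10: L0/L1/L2 = -/H/- → run H
t=11: L0/L1/L2 = -/H/- → run H
t=12: L0/L1/L2 = -/H/- → run H
t=13: L0/L1/L2 = -/H/- → run H
t=14: L0/L1/L2 = -/-/H → run H
t=15: L0/L1/L2 = -/-/H → run H
t=16: (idle)
t=17: (idle)
t=18: (idle)

context switches = 6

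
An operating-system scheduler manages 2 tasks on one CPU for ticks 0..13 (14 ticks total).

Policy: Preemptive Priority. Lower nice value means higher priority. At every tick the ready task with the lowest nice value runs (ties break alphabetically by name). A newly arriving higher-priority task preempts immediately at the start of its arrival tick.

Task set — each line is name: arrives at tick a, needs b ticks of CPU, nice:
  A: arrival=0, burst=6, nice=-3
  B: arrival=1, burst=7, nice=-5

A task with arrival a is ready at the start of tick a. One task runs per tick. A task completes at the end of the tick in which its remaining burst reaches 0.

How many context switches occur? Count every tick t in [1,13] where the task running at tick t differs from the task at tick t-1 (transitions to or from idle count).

t=0: ready={A} → run A
t=1: ready={A,B} → run B
t=2: ready={A,B} → run B
t=3: ready={A,B} → run B
t=4: ready={A,B} → run B
t=5: ready={A,B} → run B
t=6: ready={A,B} → run B
t=7: ready={A,B} → run B
t=8: ready={A} → run A
t=9: ready={A} → run A
t=10: ready={A} → run A
t=11: ready={A} → run A
t=12: ready={A} → run A
t=13: (idle)

context switches = 3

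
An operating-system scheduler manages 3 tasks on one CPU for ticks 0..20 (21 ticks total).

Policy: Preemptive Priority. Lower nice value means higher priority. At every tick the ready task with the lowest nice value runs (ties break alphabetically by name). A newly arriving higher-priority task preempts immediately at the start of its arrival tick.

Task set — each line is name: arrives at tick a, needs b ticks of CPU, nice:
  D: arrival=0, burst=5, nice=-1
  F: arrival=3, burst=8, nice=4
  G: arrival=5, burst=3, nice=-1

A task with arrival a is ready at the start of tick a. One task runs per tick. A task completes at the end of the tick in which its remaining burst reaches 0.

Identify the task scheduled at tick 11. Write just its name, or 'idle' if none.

t=0: ready={D} → run D
t=1: ready={D} → run D
t=2: ready={D} → run D
t=3: ready={D,F} → run D
t=4: ready={D,F} → run D
t=5: ready={F,G} → run G
t=6: ready={F,G} → run G
t=7: ready={F,G} → run G
t=8: ready={F} → run F
t=9: ready={F} → run F
t=10: ready={F} → run F
t=11: ready={F} → run F
t=12: ready={F} → run F
t=13: ready={F} → run F
t=14: ready={F} → run F
t=15: ready={F} → run F
t=16: (idle)
t=17: (idle)
t=18: (idle)
t=19: (idle)
t=20: (idle)

running at tick 11 = F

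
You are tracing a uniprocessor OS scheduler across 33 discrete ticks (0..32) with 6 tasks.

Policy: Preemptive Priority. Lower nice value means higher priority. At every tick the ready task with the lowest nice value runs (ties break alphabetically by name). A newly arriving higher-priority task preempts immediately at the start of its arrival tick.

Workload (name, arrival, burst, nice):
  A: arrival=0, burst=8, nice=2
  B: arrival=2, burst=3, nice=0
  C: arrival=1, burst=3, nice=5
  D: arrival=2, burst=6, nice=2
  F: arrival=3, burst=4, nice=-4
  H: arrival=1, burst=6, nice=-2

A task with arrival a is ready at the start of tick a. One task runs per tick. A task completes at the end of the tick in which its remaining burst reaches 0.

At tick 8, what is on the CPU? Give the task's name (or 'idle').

t=0: ready={A} → run A
t=1: ready={A,C,H} → run H
t=2: ready={A,B,C,D,H} → run H
t=3: ready={A,B,C,D,F,H} → run F
t=4: ready={A,B,C,D,F,H} → run F
t=5: ready={A,B,C,D,F,H} → run F
t=6: ready={A,B,C,D,F,H} → run F
t=7: ready={A,B,C,D,H} → run H
t=8: ready={A,B,C,D,H} → run H
t=9: ready={A,B,C,D,H} → run H
t=10: ready={A,B,C,D,H} → run H
t=11: ready={A,B,C,D} → run B
t=12: ready={A,B,C,D} → run B
t=13: ready={A,B,C,D} → run B
t=14: ready={A,C,D} → run A
t=15: ready={A,C,D} → run A
t=16: ready={A,C,D} → run A
t=17: ready={A,C,D} → run A
t=18: ready={A,C,D} → run A
t=19: ready={A,C,D} → run A
t=20: ready={A,C,D} → run A
t=21: ready={C,D} → run D
t=22: ready={C,D} → run D
t=23: ready={C,D} → run D
t=24: ready={C,D} → run D
t=25: ready={C,D} → run D
t=26: ready={C,D} → run D
t=27: ready={C} → run C
t=28: ready={C} → run C
t=29: ready={C} → run C
t=30: (idle)
t=31: (idle)
t=32: (idle)

running at tick 8 = H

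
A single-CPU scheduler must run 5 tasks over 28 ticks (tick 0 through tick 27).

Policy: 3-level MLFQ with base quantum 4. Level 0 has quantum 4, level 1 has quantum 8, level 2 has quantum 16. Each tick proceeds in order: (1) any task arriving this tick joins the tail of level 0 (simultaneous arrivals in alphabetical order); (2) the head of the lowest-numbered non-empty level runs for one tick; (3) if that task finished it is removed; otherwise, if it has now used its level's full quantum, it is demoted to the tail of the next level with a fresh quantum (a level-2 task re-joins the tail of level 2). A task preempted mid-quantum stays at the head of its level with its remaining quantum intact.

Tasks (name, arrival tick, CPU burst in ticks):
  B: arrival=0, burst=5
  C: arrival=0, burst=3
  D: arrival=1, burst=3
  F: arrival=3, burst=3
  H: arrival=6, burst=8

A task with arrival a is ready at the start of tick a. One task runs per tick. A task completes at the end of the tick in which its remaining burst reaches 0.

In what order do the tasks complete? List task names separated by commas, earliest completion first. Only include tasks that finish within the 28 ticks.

completion order = C, D, F, B, H

t=0: L0/L1/L2 = BC/-/- → run B
t=1: L0/L1/L2 = BCD/-/- → run B
t=2: L0/L1/L2 = BCD/-/- → run B
t=3: L0/L1/L2 = BCDF/-/- → run B
t=4: L0/L1/L2 = CDF/B/- → run C
t=5: L0/L1/L2 = CDF/B/- → run C
t=6: L0/L1/L2 = CDFH/B/- → run C
t=7: L0/L1/L2 = DFH/B/- → run D
t=8: L0/L1/L2 = DFH/B/- → run D
t=9: L0/L1/L2 = DFH/B/- → run D
t=10: L0/L1/L2 = FH/B/- → run F
t=11: L0/L1/L2 = FH/B/- → run F
t=12: L0/L1/L2 = FH/B/- → run F
t=13: L0/L1/L2 = H/B/- → run H
t=14: L0/L1/L2 = H/B/- → run H
t=15: L0/L1/L2 = H/B/- → run H
t=16: L0/L1/L2 = H/B/- → run H
t=17: L0/L1/L2 = -/BH/- → run B
t=18: L0/L1/L2 = -/H/- → run H
t=19: L0/L1/L2 = -/H/- → run H
t=20: L0/L1/L2 = -/H/- → run H
t=21: L0/L1/L2 = -/H/- → run H
t=22: (idle)
t=23: (idle)
t=24: (idle)
t=25: (idle)
t=26: (idle)
t=27: (idle)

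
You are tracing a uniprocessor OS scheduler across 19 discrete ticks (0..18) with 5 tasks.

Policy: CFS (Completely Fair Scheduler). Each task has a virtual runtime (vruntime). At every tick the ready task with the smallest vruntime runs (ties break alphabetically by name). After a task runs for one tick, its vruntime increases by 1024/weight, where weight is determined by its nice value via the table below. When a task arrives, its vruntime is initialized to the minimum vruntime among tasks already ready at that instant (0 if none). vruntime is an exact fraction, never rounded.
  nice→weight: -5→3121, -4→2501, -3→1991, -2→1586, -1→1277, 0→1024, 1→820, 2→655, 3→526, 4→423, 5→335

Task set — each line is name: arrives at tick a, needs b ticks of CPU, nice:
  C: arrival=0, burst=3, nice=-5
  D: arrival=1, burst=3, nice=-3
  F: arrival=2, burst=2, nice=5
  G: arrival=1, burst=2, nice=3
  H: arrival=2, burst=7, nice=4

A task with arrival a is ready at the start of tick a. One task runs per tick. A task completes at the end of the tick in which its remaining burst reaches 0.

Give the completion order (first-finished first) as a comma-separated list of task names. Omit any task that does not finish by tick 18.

completion order = C, D, G, F, H

t=0: vr[C=0] → run C
t=1: vr[C=1024/3121 D=1024/3121 G=1024/3121] → run C
t=2: vr[C=2048/3121 D=1024/3121 F=1024/3121 G=1024/3121 H=1024/3121] → run D
t=3: vr[C=2048/3121 D=5234688/6213911 F=1024/3121 G=1024/3121 H=1024/3121] → run F
t=4: vr[C=2048/3121 D=5234688/6213911 F=3538944/1045535 G=1024/3121 H=1024/3121] → run G
t=5: vr[C=2048/3121 D=5234688/6213911 F=3538944/1045535 G=1867264/820823 H=1024/3121] → run H
t=6: vr[C=2048/3121 D=5234688/6213911 F=3538944/1045535 G=1867264/820823 H=3629056/1320183] → run C
t=7: vr[D=5234688/6213911 F=3538944/1045535 G=1867264/820823 H=3629056/1320183] → run D
t=8: vr[D=8430592/6213911 F=3538944/1045535 G=1867264/820823 H=3629056/1320183] → run D
t=9: vr[F=3538944/1045535 G=1867264/820823 H=3629056/1320183] → run G
t=10: vr[F=3538944/1045535 H=3629056/1320183] → run H
t=11: vr[F=3538944/1045535 H=6824960/1320183] → run F
t=12: vr[H=6824960/1320183] → run H
t=13: vr[H=3340288/440061] → run H
t=14: vr[H=13216768/1320183] → run H
t=15: vr[H=16412672/1320183] → run H
t=16: vr[H=6536192/440061] → run H
t=17: (idle)
t=18: (idle)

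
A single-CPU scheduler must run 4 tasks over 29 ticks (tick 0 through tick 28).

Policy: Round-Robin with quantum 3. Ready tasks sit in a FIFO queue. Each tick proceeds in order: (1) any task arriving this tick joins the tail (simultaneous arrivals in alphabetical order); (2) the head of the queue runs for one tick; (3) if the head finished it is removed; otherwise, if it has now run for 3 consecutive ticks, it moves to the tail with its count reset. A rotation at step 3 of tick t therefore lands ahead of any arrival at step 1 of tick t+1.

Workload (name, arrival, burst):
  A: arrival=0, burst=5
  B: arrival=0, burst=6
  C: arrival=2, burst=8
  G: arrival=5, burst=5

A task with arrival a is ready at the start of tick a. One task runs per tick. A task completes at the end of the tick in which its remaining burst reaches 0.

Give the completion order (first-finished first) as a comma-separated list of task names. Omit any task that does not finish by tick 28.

completion order = A, B, G, C

t=0: queue=[A,B] q_used=0 → run A
t=1: queue=[A,B] q_used=1 → run A
t=2: queue=[A,B,C] q_used=2 → run A
t=3: queue=[B,C,A] q_used=0 → run B
t=4: queue=[B,C,A] q_used=1 → run B
t=5: queue=[B,C,A,G] q_used=2 → run B
t=6: queue=[C,A,G,B] q_used=0 → run C
t=7: queue=[C,A,G,B] q_used=1 → run C
t=8: queue=[C,A,G,B] q_used=2 → run C
t=9: queue=[A,G,B,C] q_used=0 → run A
t=10: queue=[A,G,B,C] q_used=1 → run A
t=11: queue=[G,B,C] q_used=0 → run G
t=12: queue=[G,B,C] q_used=1 → run G
t=13: queue=[G,B,C] q_used=2 → run G
t=14: queue=[B,C,G] q_used=0 → run B
t=15: queue=[B,C,G] q_used=1 → run B
t=16: queue=[B,C,G] q_used=2 → run B
t=17: queue=[C,G] q_used=0 → run C
t=18: queue=[C,G] q_used=1 → run C
t=19: queue=[C,G] q_used=2 → run C
t=20: queue=[G,C] q_used=0 → run G
t=21: queue=[G,C] q_used=1 → run G
t=22: queue=[C] q_used=0 → run C
t=23: queue=[C] q_used=1 → run C
t=24: (idle)
t=25: (idle)
t=26: (idle)
t=27: (idle)
t=28: (idle)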